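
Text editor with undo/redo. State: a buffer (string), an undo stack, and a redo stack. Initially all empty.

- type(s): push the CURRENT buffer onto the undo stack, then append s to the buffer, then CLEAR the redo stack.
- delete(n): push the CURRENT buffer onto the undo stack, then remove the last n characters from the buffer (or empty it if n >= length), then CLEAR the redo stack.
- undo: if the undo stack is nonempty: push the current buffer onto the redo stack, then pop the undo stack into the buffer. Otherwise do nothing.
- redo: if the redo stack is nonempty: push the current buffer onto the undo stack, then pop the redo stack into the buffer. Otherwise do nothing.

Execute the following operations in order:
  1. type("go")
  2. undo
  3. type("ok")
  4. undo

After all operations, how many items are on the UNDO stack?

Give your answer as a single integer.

Answer: 0

Derivation:
After op 1 (type): buf='go' undo_depth=1 redo_depth=0
After op 2 (undo): buf='(empty)' undo_depth=0 redo_depth=1
After op 3 (type): buf='ok' undo_depth=1 redo_depth=0
After op 4 (undo): buf='(empty)' undo_depth=0 redo_depth=1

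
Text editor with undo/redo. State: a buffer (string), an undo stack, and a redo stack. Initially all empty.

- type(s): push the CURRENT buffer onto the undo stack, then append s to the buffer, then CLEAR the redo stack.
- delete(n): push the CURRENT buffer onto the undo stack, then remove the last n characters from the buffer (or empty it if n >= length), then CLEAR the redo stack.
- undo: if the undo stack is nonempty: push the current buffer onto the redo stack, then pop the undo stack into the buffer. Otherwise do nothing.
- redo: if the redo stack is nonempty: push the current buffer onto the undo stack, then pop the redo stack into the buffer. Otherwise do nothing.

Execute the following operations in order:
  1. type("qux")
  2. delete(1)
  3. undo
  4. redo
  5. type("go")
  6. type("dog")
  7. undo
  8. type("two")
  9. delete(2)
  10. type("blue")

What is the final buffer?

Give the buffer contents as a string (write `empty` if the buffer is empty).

Answer: qugotblue

Derivation:
After op 1 (type): buf='qux' undo_depth=1 redo_depth=0
After op 2 (delete): buf='qu' undo_depth=2 redo_depth=0
After op 3 (undo): buf='qux' undo_depth=1 redo_depth=1
After op 4 (redo): buf='qu' undo_depth=2 redo_depth=0
After op 5 (type): buf='qugo' undo_depth=3 redo_depth=0
After op 6 (type): buf='qugodog' undo_depth=4 redo_depth=0
After op 7 (undo): buf='qugo' undo_depth=3 redo_depth=1
After op 8 (type): buf='qugotwo' undo_depth=4 redo_depth=0
After op 9 (delete): buf='qugot' undo_depth=5 redo_depth=0
After op 10 (type): buf='qugotblue' undo_depth=6 redo_depth=0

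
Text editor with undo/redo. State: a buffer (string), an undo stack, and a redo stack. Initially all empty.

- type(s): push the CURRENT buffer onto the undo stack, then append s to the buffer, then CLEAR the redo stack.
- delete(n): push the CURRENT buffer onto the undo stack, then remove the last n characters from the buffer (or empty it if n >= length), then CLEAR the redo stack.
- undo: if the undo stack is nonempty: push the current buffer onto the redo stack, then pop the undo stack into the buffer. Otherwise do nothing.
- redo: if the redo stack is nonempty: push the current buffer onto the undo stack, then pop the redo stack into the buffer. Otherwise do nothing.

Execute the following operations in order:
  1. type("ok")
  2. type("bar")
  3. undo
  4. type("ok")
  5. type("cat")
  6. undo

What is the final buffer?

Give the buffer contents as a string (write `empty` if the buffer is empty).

Answer: okok

Derivation:
After op 1 (type): buf='ok' undo_depth=1 redo_depth=0
After op 2 (type): buf='okbar' undo_depth=2 redo_depth=0
After op 3 (undo): buf='ok' undo_depth=1 redo_depth=1
After op 4 (type): buf='okok' undo_depth=2 redo_depth=0
After op 5 (type): buf='okokcat' undo_depth=3 redo_depth=0
After op 6 (undo): buf='okok' undo_depth=2 redo_depth=1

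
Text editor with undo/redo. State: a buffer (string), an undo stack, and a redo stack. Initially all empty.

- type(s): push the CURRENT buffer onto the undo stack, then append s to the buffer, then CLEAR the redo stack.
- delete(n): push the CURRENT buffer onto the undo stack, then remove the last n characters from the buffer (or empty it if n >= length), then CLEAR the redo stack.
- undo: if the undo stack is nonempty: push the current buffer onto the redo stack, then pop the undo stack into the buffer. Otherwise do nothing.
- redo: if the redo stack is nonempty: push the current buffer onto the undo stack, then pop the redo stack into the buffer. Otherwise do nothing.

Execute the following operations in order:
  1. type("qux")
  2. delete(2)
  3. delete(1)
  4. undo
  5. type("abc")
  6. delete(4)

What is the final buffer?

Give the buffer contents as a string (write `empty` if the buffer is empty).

After op 1 (type): buf='qux' undo_depth=1 redo_depth=0
After op 2 (delete): buf='q' undo_depth=2 redo_depth=0
After op 3 (delete): buf='(empty)' undo_depth=3 redo_depth=0
After op 4 (undo): buf='q' undo_depth=2 redo_depth=1
After op 5 (type): buf='qabc' undo_depth=3 redo_depth=0
After op 6 (delete): buf='(empty)' undo_depth=4 redo_depth=0

Answer: empty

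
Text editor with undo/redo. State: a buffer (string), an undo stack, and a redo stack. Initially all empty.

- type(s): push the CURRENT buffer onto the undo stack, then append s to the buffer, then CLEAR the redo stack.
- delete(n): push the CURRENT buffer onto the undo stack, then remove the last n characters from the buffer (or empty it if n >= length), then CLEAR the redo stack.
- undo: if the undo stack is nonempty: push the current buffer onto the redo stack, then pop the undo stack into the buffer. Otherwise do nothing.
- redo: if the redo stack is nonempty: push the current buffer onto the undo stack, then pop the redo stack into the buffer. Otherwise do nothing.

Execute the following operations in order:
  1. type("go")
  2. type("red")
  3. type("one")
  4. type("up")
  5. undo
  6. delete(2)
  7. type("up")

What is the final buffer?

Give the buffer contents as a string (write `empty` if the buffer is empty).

Answer: goredoup

Derivation:
After op 1 (type): buf='go' undo_depth=1 redo_depth=0
After op 2 (type): buf='gored' undo_depth=2 redo_depth=0
After op 3 (type): buf='goredone' undo_depth=3 redo_depth=0
After op 4 (type): buf='goredoneup' undo_depth=4 redo_depth=0
After op 5 (undo): buf='goredone' undo_depth=3 redo_depth=1
After op 6 (delete): buf='goredo' undo_depth=4 redo_depth=0
After op 7 (type): buf='goredoup' undo_depth=5 redo_depth=0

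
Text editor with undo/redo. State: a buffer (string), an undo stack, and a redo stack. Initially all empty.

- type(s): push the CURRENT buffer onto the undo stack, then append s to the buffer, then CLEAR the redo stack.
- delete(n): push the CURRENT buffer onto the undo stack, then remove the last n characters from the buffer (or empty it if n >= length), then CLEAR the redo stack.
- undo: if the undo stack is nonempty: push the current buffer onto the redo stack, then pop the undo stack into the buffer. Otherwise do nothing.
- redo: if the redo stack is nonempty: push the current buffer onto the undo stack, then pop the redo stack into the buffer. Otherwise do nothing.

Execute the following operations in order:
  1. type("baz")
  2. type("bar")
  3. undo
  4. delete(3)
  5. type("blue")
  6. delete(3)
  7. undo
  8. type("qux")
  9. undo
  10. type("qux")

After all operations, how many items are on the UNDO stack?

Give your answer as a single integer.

After op 1 (type): buf='baz' undo_depth=1 redo_depth=0
After op 2 (type): buf='bazbar' undo_depth=2 redo_depth=0
After op 3 (undo): buf='baz' undo_depth=1 redo_depth=1
After op 4 (delete): buf='(empty)' undo_depth=2 redo_depth=0
After op 5 (type): buf='blue' undo_depth=3 redo_depth=0
After op 6 (delete): buf='b' undo_depth=4 redo_depth=0
After op 7 (undo): buf='blue' undo_depth=3 redo_depth=1
After op 8 (type): buf='bluequx' undo_depth=4 redo_depth=0
After op 9 (undo): buf='blue' undo_depth=3 redo_depth=1
After op 10 (type): buf='bluequx' undo_depth=4 redo_depth=0

Answer: 4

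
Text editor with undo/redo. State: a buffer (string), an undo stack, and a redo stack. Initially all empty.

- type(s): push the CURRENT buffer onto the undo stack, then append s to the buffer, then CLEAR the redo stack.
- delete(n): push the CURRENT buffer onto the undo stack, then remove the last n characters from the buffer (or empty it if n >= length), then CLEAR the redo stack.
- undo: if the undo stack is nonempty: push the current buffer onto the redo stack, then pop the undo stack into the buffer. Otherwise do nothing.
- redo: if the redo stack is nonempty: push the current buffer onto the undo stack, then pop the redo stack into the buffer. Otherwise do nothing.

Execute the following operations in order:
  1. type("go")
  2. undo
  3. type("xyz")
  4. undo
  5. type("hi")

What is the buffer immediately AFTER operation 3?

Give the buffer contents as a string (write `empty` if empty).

Answer: xyz

Derivation:
After op 1 (type): buf='go' undo_depth=1 redo_depth=0
After op 2 (undo): buf='(empty)' undo_depth=0 redo_depth=1
After op 3 (type): buf='xyz' undo_depth=1 redo_depth=0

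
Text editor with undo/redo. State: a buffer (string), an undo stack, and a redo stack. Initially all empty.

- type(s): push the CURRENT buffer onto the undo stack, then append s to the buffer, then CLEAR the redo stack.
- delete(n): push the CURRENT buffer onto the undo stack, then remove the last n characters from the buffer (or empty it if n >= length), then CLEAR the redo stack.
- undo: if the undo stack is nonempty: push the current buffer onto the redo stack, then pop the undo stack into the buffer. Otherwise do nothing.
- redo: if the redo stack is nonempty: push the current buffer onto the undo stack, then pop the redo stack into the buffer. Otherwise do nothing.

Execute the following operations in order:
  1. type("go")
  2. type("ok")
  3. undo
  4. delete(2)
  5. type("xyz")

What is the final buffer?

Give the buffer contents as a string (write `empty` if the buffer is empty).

After op 1 (type): buf='go' undo_depth=1 redo_depth=0
After op 2 (type): buf='gook' undo_depth=2 redo_depth=0
After op 3 (undo): buf='go' undo_depth=1 redo_depth=1
After op 4 (delete): buf='(empty)' undo_depth=2 redo_depth=0
After op 5 (type): buf='xyz' undo_depth=3 redo_depth=0

Answer: xyz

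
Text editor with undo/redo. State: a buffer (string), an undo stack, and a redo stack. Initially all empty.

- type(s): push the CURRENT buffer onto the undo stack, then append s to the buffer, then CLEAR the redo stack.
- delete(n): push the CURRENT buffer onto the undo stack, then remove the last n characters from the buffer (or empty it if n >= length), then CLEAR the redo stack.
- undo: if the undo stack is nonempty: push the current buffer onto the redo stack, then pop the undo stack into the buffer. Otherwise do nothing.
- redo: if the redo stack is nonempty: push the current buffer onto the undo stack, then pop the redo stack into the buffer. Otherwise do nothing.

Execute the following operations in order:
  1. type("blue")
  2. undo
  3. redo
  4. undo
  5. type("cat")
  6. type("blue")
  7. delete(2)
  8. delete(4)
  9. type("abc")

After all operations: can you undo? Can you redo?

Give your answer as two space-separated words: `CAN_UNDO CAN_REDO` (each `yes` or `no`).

After op 1 (type): buf='blue' undo_depth=1 redo_depth=0
After op 2 (undo): buf='(empty)' undo_depth=0 redo_depth=1
After op 3 (redo): buf='blue' undo_depth=1 redo_depth=0
After op 4 (undo): buf='(empty)' undo_depth=0 redo_depth=1
After op 5 (type): buf='cat' undo_depth=1 redo_depth=0
After op 6 (type): buf='catblue' undo_depth=2 redo_depth=0
After op 7 (delete): buf='catbl' undo_depth=3 redo_depth=0
After op 8 (delete): buf='c' undo_depth=4 redo_depth=0
After op 9 (type): buf='cabc' undo_depth=5 redo_depth=0

Answer: yes no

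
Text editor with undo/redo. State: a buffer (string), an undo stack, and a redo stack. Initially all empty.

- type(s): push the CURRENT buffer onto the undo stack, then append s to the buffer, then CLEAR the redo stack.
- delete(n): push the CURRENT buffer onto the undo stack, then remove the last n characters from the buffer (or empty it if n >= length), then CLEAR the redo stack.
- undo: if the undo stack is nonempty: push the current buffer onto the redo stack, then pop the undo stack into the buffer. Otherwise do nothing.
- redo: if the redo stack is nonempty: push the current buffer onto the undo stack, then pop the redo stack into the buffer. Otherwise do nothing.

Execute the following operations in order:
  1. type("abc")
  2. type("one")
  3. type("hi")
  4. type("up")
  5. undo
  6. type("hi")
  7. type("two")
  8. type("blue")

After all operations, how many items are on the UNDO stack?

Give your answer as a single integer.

After op 1 (type): buf='abc' undo_depth=1 redo_depth=0
After op 2 (type): buf='abcone' undo_depth=2 redo_depth=0
After op 3 (type): buf='abconehi' undo_depth=3 redo_depth=0
After op 4 (type): buf='abconehiup' undo_depth=4 redo_depth=0
After op 5 (undo): buf='abconehi' undo_depth=3 redo_depth=1
After op 6 (type): buf='abconehihi' undo_depth=4 redo_depth=0
After op 7 (type): buf='abconehihitwo' undo_depth=5 redo_depth=0
After op 8 (type): buf='abconehihitwoblue' undo_depth=6 redo_depth=0

Answer: 6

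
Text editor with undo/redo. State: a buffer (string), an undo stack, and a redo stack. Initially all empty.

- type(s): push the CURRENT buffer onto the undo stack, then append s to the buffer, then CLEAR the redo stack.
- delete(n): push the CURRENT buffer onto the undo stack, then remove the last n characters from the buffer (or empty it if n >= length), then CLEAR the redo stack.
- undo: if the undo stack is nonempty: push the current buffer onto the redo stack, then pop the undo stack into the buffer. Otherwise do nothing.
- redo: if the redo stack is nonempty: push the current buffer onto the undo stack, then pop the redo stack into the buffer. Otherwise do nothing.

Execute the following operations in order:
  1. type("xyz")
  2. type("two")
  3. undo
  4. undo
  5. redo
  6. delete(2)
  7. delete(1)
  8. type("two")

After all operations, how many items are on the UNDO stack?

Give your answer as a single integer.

Answer: 4

Derivation:
After op 1 (type): buf='xyz' undo_depth=1 redo_depth=0
After op 2 (type): buf='xyztwo' undo_depth=2 redo_depth=0
After op 3 (undo): buf='xyz' undo_depth=1 redo_depth=1
After op 4 (undo): buf='(empty)' undo_depth=0 redo_depth=2
After op 5 (redo): buf='xyz' undo_depth=1 redo_depth=1
After op 6 (delete): buf='x' undo_depth=2 redo_depth=0
After op 7 (delete): buf='(empty)' undo_depth=3 redo_depth=0
After op 8 (type): buf='two' undo_depth=4 redo_depth=0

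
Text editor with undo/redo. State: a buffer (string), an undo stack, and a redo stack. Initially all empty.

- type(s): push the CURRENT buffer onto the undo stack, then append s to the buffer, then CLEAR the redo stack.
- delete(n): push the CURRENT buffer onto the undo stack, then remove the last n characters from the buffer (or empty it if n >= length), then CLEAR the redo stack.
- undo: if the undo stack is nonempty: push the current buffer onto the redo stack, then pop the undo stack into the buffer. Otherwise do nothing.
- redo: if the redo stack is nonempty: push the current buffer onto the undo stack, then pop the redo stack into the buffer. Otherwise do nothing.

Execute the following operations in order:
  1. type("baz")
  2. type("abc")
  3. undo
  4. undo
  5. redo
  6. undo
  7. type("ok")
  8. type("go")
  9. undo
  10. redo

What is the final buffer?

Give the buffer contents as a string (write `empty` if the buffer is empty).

After op 1 (type): buf='baz' undo_depth=1 redo_depth=0
After op 2 (type): buf='bazabc' undo_depth=2 redo_depth=0
After op 3 (undo): buf='baz' undo_depth=1 redo_depth=1
After op 4 (undo): buf='(empty)' undo_depth=0 redo_depth=2
After op 5 (redo): buf='baz' undo_depth=1 redo_depth=1
After op 6 (undo): buf='(empty)' undo_depth=0 redo_depth=2
After op 7 (type): buf='ok' undo_depth=1 redo_depth=0
After op 8 (type): buf='okgo' undo_depth=2 redo_depth=0
After op 9 (undo): buf='ok' undo_depth=1 redo_depth=1
After op 10 (redo): buf='okgo' undo_depth=2 redo_depth=0

Answer: okgo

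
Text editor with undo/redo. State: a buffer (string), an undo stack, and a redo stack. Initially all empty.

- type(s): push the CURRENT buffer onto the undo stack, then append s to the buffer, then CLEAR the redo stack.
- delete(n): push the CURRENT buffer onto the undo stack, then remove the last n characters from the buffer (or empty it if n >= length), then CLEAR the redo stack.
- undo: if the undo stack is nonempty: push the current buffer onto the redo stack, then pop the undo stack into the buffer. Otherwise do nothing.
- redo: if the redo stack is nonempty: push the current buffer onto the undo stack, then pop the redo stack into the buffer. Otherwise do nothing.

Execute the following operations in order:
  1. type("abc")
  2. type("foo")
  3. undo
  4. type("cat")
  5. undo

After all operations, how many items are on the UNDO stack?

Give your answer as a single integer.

After op 1 (type): buf='abc' undo_depth=1 redo_depth=0
After op 2 (type): buf='abcfoo' undo_depth=2 redo_depth=0
After op 3 (undo): buf='abc' undo_depth=1 redo_depth=1
After op 4 (type): buf='abccat' undo_depth=2 redo_depth=0
After op 5 (undo): buf='abc' undo_depth=1 redo_depth=1

Answer: 1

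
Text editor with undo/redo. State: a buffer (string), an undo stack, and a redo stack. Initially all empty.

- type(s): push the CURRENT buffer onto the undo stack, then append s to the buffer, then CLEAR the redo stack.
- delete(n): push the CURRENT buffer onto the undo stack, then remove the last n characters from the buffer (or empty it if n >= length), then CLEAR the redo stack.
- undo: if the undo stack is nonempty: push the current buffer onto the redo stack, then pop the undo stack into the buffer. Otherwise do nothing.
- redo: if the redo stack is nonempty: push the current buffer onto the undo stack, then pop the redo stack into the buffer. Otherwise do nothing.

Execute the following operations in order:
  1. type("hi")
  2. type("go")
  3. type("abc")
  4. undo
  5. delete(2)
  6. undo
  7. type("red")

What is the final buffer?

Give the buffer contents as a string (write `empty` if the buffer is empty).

After op 1 (type): buf='hi' undo_depth=1 redo_depth=0
After op 2 (type): buf='higo' undo_depth=2 redo_depth=0
After op 3 (type): buf='higoabc' undo_depth=3 redo_depth=0
After op 4 (undo): buf='higo' undo_depth=2 redo_depth=1
After op 5 (delete): buf='hi' undo_depth=3 redo_depth=0
After op 6 (undo): buf='higo' undo_depth=2 redo_depth=1
After op 7 (type): buf='higored' undo_depth=3 redo_depth=0

Answer: higored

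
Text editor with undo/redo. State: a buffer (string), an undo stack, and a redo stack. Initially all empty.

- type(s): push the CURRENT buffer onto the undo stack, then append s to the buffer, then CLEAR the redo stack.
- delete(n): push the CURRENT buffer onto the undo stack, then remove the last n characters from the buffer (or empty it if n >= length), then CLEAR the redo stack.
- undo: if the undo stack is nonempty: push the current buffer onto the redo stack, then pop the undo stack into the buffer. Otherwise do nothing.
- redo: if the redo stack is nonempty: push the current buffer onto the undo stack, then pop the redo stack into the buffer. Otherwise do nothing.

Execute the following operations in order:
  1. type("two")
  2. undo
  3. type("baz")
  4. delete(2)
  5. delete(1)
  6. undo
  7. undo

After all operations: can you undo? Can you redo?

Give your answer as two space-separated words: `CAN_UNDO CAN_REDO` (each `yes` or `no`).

Answer: yes yes

Derivation:
After op 1 (type): buf='two' undo_depth=1 redo_depth=0
After op 2 (undo): buf='(empty)' undo_depth=0 redo_depth=1
After op 3 (type): buf='baz' undo_depth=1 redo_depth=0
After op 4 (delete): buf='b' undo_depth=2 redo_depth=0
After op 5 (delete): buf='(empty)' undo_depth=3 redo_depth=0
After op 6 (undo): buf='b' undo_depth=2 redo_depth=1
After op 7 (undo): buf='baz' undo_depth=1 redo_depth=2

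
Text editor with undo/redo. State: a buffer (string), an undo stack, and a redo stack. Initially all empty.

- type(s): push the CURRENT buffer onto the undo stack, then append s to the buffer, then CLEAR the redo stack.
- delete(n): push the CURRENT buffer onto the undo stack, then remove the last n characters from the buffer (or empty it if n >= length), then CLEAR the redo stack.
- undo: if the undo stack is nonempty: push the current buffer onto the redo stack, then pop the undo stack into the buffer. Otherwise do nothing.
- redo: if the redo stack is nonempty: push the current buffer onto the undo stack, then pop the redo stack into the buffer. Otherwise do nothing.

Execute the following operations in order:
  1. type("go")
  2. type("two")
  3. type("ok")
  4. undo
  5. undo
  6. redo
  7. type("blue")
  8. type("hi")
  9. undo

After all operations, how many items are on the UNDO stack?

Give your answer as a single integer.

After op 1 (type): buf='go' undo_depth=1 redo_depth=0
After op 2 (type): buf='gotwo' undo_depth=2 redo_depth=0
After op 3 (type): buf='gotwook' undo_depth=3 redo_depth=0
After op 4 (undo): buf='gotwo' undo_depth=2 redo_depth=1
After op 5 (undo): buf='go' undo_depth=1 redo_depth=2
After op 6 (redo): buf='gotwo' undo_depth=2 redo_depth=1
After op 7 (type): buf='gotwoblue' undo_depth=3 redo_depth=0
After op 8 (type): buf='gotwobluehi' undo_depth=4 redo_depth=0
After op 9 (undo): buf='gotwoblue' undo_depth=3 redo_depth=1

Answer: 3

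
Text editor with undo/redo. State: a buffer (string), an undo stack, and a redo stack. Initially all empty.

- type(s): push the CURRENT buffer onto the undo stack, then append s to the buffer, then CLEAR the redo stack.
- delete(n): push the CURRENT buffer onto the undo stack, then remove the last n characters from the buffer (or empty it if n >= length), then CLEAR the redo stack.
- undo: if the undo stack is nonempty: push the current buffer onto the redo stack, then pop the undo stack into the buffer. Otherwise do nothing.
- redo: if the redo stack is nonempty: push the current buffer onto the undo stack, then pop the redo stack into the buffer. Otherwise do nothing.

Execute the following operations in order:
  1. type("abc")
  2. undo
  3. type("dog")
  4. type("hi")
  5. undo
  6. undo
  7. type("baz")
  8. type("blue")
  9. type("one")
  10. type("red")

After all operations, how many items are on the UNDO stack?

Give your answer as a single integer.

Answer: 4

Derivation:
After op 1 (type): buf='abc' undo_depth=1 redo_depth=0
After op 2 (undo): buf='(empty)' undo_depth=0 redo_depth=1
After op 3 (type): buf='dog' undo_depth=1 redo_depth=0
After op 4 (type): buf='doghi' undo_depth=2 redo_depth=0
After op 5 (undo): buf='dog' undo_depth=1 redo_depth=1
After op 6 (undo): buf='(empty)' undo_depth=0 redo_depth=2
After op 7 (type): buf='baz' undo_depth=1 redo_depth=0
After op 8 (type): buf='bazblue' undo_depth=2 redo_depth=0
After op 9 (type): buf='bazblueone' undo_depth=3 redo_depth=0
After op 10 (type): buf='bazblueonered' undo_depth=4 redo_depth=0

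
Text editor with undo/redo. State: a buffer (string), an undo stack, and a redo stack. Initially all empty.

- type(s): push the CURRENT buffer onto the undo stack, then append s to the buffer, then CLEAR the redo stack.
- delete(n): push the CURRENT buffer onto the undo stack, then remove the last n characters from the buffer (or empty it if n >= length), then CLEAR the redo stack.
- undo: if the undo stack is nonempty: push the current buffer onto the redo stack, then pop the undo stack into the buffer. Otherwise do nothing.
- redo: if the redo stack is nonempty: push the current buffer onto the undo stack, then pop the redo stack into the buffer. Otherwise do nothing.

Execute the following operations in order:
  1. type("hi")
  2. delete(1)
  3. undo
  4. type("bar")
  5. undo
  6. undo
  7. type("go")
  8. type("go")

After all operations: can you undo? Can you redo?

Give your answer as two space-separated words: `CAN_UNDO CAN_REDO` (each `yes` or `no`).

Answer: yes no

Derivation:
After op 1 (type): buf='hi' undo_depth=1 redo_depth=0
After op 2 (delete): buf='h' undo_depth=2 redo_depth=0
After op 3 (undo): buf='hi' undo_depth=1 redo_depth=1
After op 4 (type): buf='hibar' undo_depth=2 redo_depth=0
After op 5 (undo): buf='hi' undo_depth=1 redo_depth=1
After op 6 (undo): buf='(empty)' undo_depth=0 redo_depth=2
After op 7 (type): buf='go' undo_depth=1 redo_depth=0
After op 8 (type): buf='gogo' undo_depth=2 redo_depth=0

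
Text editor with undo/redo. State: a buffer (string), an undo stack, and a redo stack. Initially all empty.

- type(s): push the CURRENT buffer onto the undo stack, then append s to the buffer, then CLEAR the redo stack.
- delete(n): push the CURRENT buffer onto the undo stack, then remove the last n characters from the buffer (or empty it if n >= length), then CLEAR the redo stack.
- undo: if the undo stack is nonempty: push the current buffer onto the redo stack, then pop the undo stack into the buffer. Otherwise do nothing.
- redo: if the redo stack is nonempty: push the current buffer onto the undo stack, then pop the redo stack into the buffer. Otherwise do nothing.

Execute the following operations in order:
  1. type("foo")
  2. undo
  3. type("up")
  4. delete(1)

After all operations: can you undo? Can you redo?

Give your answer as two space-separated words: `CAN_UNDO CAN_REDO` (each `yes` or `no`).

Answer: yes no

Derivation:
After op 1 (type): buf='foo' undo_depth=1 redo_depth=0
After op 2 (undo): buf='(empty)' undo_depth=0 redo_depth=1
After op 3 (type): buf='up' undo_depth=1 redo_depth=0
After op 4 (delete): buf='u' undo_depth=2 redo_depth=0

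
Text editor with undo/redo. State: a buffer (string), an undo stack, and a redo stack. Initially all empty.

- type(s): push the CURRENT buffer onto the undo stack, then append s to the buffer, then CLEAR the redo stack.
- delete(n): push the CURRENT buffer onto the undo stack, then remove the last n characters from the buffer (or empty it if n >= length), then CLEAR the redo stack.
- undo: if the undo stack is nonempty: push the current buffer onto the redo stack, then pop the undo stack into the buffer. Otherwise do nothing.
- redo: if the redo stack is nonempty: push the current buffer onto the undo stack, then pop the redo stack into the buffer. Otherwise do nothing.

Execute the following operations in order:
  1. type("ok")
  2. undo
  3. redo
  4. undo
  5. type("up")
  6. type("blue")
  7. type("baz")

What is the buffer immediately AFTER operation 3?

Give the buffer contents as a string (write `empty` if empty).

Answer: ok

Derivation:
After op 1 (type): buf='ok' undo_depth=1 redo_depth=0
After op 2 (undo): buf='(empty)' undo_depth=0 redo_depth=1
After op 3 (redo): buf='ok' undo_depth=1 redo_depth=0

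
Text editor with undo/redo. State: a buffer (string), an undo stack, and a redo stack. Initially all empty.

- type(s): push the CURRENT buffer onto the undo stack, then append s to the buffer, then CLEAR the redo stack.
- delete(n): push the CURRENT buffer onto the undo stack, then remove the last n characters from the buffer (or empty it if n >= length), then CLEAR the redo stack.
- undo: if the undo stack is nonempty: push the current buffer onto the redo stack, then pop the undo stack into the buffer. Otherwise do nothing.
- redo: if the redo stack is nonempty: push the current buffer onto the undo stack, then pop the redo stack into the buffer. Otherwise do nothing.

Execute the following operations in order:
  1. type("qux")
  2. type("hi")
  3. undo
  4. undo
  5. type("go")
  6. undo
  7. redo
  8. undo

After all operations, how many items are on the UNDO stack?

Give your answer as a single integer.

Answer: 0

Derivation:
After op 1 (type): buf='qux' undo_depth=1 redo_depth=0
After op 2 (type): buf='quxhi' undo_depth=2 redo_depth=0
After op 3 (undo): buf='qux' undo_depth=1 redo_depth=1
After op 4 (undo): buf='(empty)' undo_depth=0 redo_depth=2
After op 5 (type): buf='go' undo_depth=1 redo_depth=0
After op 6 (undo): buf='(empty)' undo_depth=0 redo_depth=1
After op 7 (redo): buf='go' undo_depth=1 redo_depth=0
After op 8 (undo): buf='(empty)' undo_depth=0 redo_depth=1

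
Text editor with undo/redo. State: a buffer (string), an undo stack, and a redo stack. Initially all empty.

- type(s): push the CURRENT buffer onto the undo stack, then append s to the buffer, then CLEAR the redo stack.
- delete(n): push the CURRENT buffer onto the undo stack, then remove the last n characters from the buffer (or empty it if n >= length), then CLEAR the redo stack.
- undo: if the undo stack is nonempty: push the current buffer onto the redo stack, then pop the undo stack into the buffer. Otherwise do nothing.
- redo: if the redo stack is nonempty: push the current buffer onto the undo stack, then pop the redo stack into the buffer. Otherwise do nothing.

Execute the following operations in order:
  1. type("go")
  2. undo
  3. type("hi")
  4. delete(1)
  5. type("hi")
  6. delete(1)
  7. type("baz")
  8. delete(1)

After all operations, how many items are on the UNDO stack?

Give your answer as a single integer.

Answer: 6

Derivation:
After op 1 (type): buf='go' undo_depth=1 redo_depth=0
After op 2 (undo): buf='(empty)' undo_depth=0 redo_depth=1
After op 3 (type): buf='hi' undo_depth=1 redo_depth=0
After op 4 (delete): buf='h' undo_depth=2 redo_depth=0
After op 5 (type): buf='hhi' undo_depth=3 redo_depth=0
After op 6 (delete): buf='hh' undo_depth=4 redo_depth=0
After op 7 (type): buf='hhbaz' undo_depth=5 redo_depth=0
After op 8 (delete): buf='hhba' undo_depth=6 redo_depth=0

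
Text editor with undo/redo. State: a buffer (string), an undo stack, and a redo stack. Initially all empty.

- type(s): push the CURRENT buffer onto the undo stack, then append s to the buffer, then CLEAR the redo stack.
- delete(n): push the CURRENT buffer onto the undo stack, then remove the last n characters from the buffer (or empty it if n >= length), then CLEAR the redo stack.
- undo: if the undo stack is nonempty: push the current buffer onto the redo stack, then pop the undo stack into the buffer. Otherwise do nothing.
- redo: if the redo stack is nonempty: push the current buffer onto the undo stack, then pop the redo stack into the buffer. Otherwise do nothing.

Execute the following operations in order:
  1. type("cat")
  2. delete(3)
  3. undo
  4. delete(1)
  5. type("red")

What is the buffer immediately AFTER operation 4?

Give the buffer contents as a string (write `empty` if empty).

Answer: ca

Derivation:
After op 1 (type): buf='cat' undo_depth=1 redo_depth=0
After op 2 (delete): buf='(empty)' undo_depth=2 redo_depth=0
After op 3 (undo): buf='cat' undo_depth=1 redo_depth=1
After op 4 (delete): buf='ca' undo_depth=2 redo_depth=0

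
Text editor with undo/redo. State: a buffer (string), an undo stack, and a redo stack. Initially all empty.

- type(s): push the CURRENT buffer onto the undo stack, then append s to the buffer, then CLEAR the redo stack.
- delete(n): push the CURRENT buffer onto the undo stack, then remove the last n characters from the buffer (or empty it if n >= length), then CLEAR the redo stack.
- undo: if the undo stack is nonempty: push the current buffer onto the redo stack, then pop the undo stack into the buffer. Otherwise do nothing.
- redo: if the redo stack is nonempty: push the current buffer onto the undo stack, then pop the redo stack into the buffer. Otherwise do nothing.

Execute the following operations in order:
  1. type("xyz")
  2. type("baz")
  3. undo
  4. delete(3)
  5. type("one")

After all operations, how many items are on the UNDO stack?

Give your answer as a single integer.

After op 1 (type): buf='xyz' undo_depth=1 redo_depth=0
After op 2 (type): buf='xyzbaz' undo_depth=2 redo_depth=0
After op 3 (undo): buf='xyz' undo_depth=1 redo_depth=1
After op 4 (delete): buf='(empty)' undo_depth=2 redo_depth=0
After op 5 (type): buf='one' undo_depth=3 redo_depth=0

Answer: 3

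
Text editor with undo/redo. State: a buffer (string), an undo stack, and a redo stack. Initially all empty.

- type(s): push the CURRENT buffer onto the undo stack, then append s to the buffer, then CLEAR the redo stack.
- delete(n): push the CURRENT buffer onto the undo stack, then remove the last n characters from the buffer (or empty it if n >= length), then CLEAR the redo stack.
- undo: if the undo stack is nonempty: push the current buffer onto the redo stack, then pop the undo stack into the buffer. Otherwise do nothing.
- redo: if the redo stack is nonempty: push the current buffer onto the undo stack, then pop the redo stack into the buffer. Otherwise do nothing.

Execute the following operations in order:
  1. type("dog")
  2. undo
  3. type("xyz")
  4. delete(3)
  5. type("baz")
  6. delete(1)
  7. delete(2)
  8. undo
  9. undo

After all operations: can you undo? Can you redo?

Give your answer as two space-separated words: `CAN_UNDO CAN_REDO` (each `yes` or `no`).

Answer: yes yes

Derivation:
After op 1 (type): buf='dog' undo_depth=1 redo_depth=0
After op 2 (undo): buf='(empty)' undo_depth=0 redo_depth=1
After op 3 (type): buf='xyz' undo_depth=1 redo_depth=0
After op 4 (delete): buf='(empty)' undo_depth=2 redo_depth=0
After op 5 (type): buf='baz' undo_depth=3 redo_depth=0
After op 6 (delete): buf='ba' undo_depth=4 redo_depth=0
After op 7 (delete): buf='(empty)' undo_depth=5 redo_depth=0
After op 8 (undo): buf='ba' undo_depth=4 redo_depth=1
After op 9 (undo): buf='baz' undo_depth=3 redo_depth=2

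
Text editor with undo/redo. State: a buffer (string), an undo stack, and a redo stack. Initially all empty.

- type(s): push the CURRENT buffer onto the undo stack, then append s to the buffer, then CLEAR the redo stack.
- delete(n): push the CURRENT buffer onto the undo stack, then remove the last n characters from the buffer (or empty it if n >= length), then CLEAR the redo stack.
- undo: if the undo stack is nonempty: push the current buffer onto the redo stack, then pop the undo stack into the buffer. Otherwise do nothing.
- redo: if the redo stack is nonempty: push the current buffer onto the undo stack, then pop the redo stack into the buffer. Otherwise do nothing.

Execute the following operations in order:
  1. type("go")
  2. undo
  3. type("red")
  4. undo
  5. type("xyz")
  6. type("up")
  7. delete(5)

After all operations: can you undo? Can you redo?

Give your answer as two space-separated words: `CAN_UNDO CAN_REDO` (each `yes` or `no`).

Answer: yes no

Derivation:
After op 1 (type): buf='go' undo_depth=1 redo_depth=0
After op 2 (undo): buf='(empty)' undo_depth=0 redo_depth=1
After op 3 (type): buf='red' undo_depth=1 redo_depth=0
After op 4 (undo): buf='(empty)' undo_depth=0 redo_depth=1
After op 5 (type): buf='xyz' undo_depth=1 redo_depth=0
After op 6 (type): buf='xyzup' undo_depth=2 redo_depth=0
After op 7 (delete): buf='(empty)' undo_depth=3 redo_depth=0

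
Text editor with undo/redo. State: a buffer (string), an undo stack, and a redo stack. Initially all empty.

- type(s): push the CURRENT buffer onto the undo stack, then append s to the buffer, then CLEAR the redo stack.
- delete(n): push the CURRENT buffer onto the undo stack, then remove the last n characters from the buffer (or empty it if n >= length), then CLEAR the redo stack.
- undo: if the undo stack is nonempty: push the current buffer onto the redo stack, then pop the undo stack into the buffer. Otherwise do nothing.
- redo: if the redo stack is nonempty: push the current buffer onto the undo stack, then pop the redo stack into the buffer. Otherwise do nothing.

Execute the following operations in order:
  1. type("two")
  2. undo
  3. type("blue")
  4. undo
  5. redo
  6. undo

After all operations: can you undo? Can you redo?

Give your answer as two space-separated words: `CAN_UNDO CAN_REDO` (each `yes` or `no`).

After op 1 (type): buf='two' undo_depth=1 redo_depth=0
After op 2 (undo): buf='(empty)' undo_depth=0 redo_depth=1
After op 3 (type): buf='blue' undo_depth=1 redo_depth=0
After op 4 (undo): buf='(empty)' undo_depth=0 redo_depth=1
After op 5 (redo): buf='blue' undo_depth=1 redo_depth=0
After op 6 (undo): buf='(empty)' undo_depth=0 redo_depth=1

Answer: no yes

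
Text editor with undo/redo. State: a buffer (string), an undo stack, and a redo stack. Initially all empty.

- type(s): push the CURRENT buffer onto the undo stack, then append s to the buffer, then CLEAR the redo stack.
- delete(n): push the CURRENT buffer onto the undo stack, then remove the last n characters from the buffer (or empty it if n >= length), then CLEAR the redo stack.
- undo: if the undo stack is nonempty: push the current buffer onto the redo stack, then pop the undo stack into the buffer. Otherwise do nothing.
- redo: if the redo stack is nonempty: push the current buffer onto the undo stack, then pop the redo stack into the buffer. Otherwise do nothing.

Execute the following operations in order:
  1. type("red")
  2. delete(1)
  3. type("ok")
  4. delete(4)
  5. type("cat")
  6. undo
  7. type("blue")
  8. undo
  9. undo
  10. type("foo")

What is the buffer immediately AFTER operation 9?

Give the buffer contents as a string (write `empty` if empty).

Answer: reok

Derivation:
After op 1 (type): buf='red' undo_depth=1 redo_depth=0
After op 2 (delete): buf='re' undo_depth=2 redo_depth=0
After op 3 (type): buf='reok' undo_depth=3 redo_depth=0
After op 4 (delete): buf='(empty)' undo_depth=4 redo_depth=0
After op 5 (type): buf='cat' undo_depth=5 redo_depth=0
After op 6 (undo): buf='(empty)' undo_depth=4 redo_depth=1
After op 7 (type): buf='blue' undo_depth=5 redo_depth=0
After op 8 (undo): buf='(empty)' undo_depth=4 redo_depth=1
After op 9 (undo): buf='reok' undo_depth=3 redo_depth=2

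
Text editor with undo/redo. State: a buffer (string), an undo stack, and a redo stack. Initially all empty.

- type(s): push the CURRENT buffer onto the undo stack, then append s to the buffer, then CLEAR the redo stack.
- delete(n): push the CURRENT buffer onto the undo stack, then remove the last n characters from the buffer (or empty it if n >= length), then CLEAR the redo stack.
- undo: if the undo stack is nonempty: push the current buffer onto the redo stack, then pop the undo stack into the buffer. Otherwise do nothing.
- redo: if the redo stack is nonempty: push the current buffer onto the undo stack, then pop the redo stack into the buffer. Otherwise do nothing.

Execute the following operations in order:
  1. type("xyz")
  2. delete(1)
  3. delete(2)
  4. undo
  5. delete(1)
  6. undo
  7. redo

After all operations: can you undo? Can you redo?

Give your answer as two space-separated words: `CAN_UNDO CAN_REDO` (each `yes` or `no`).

After op 1 (type): buf='xyz' undo_depth=1 redo_depth=0
After op 2 (delete): buf='xy' undo_depth=2 redo_depth=0
After op 3 (delete): buf='(empty)' undo_depth=3 redo_depth=0
After op 4 (undo): buf='xy' undo_depth=2 redo_depth=1
After op 5 (delete): buf='x' undo_depth=3 redo_depth=0
After op 6 (undo): buf='xy' undo_depth=2 redo_depth=1
After op 7 (redo): buf='x' undo_depth=3 redo_depth=0

Answer: yes no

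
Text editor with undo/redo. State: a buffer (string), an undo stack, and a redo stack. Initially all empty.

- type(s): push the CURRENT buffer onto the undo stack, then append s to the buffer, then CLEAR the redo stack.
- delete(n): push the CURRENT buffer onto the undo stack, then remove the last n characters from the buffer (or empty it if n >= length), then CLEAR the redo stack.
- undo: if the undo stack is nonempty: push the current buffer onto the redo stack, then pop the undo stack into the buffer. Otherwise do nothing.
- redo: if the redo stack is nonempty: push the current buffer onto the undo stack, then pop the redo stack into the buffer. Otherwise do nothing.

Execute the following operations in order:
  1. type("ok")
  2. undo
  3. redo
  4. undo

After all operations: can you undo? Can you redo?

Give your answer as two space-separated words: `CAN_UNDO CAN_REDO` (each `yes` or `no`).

Answer: no yes

Derivation:
After op 1 (type): buf='ok' undo_depth=1 redo_depth=0
After op 2 (undo): buf='(empty)' undo_depth=0 redo_depth=1
After op 3 (redo): buf='ok' undo_depth=1 redo_depth=0
After op 4 (undo): buf='(empty)' undo_depth=0 redo_depth=1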